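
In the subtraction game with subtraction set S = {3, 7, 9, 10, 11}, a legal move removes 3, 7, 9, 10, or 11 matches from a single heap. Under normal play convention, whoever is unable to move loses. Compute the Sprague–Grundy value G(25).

2

n :  0  1  2  3  4  5  6  7  8  9 10 11 12 13 14 15 16 17 18 19 20 21 22 23 24 25
G :  0  0  0  1  1  1  0  2  2  1  3  3  2  2  0  3  3  1  0  0  0  1  1  1  4  2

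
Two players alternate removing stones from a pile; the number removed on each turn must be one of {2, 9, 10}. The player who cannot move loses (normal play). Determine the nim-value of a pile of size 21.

n :  0  1  2  3  4  5  6  7  8  9 10 11 12 13 14 15 16 17 18 19 20 21
G :  0  0  1  1  0  0  1  1  0  2  1  3  0  2  1  3  0  2  1  0  0  1

1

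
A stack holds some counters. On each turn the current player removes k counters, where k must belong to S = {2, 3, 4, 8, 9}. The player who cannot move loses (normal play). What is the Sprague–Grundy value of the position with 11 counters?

n :  0  1  2  3  4  5  6  7  8  9 10 11
G :  0  0  1  1  2  2  0  0  1  1  2  2

2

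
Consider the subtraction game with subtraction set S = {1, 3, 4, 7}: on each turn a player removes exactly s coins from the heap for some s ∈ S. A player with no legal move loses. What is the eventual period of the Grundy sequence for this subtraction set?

8

n :  0  1  2  3  4  5  6  7  8  9 10 11 12 13 14 15 16 17
G :  0  1  0  1  2  3  2  3  0  1  0  1  2  3  2  3  0  1
G(n+8) = G(n) holds for n = 0,…,6 (a full window of length max(S) = 7), so the sequence is purely periodic with period 8.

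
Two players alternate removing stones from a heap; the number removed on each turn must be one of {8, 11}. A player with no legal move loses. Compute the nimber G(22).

G(0) = 0
G(1) = mex{} = 0
G(2) = mex{} = 0
G(3) = mex{} = 0
G(4) = mex{} = 0
G(5) = mex{} = 0
G(6) = mex{} = 0
G(7) = mex{} = 0
G(8) = mex{0} = 1
G(9) = mex{0} = 1
G(10) = mex{0} = 1
G(11) = mex{0,0} = 1
G(12) = mex{0,0} = 1
G(13) = mex{0,0} = 1
G(14) = mex{0,0} = 1
G(15) = mex{0,0} = 1
G(16) = mex{1,0} = 2
G(17) = mex{1,0} = 2
G(18) = mex{1,0} = 2
G(19) = mex{1,1} = 0
G(20) = mex{1,1} = 0
G(21) = mex{1,1} = 0
G(22) = mex{1,1} = 0

0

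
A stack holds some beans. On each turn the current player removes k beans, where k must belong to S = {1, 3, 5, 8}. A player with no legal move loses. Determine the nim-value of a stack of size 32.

G(0) = 0
G(1) = mex{0} = 1
G(2) = mex{1} = 0
G(3) = mex{0,0} = 1
G(4) = mex{1,1} = 0
G(5) = mex{0,0,0} = 1
G(6) = mex{1,1,1} = 0
G(7) = mex{0,0,0} = 1
G(8) = mex{1,1,1,0} = 2
G(9) = mex{2,0,0,1} = 3
G(10) = mex{3,1,1,0} = 2
G(11) = mex{2,2,0,1} = 3
G(12) = mex{3,3,1,0} = 2
G(13) = mex{2,2,2,1} = 0
G(14) = mex{0,3,3,0} = 1
G(15) = mex{1,2,2,1} = 0
G(16) = mex{0,0,3,2} = 1
G(17) = mex{1,1,2,3} = 0
G(18) = mex{0,0,0,2} = 1
G(19) = mex{1,1,1,3} = 0
G(20) = mex{0,0,0,2} = 1
G(21) = mex{1,1,1,0} = 2
G(22) = mex{2,0,0,1} = 3
G(23) = mex{3,1,1,0} = 2
G(24) = mex{2,2,0,1} = 3
G(25) = mex{3,3,1,0} = 2
G(26) = mex{2,2,2,1} = 0
G(27) = mex{0,3,3,0} = 1
G(28) = mex{1,2,2,1} = 0
G(29) = mex{0,0,3,2} = 1
G(30) = mex{1,1,2,3} = 0
G(31) = mex{0,0,0,2} = 1
G(32) = mex{1,1,1,3} = 0

0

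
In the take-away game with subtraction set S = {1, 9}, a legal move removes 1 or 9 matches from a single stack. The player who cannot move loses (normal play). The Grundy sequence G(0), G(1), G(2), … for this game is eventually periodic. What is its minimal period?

G(0) = 0
G(1) = mex{0} = 1
G(2) = mex{1} = 0
G(3) = mex{0} = 1
G(4) = mex{1} = 0
G(5) = mex{0} = 1
G(6) = mex{1} = 0
G(7) = mex{0} = 1
G(8) = mex{1} = 0
G(9) = mex{0,0} = 1
G(10) = mex{1,1} = 0
G(11) = mex{0,0} = 1
G(12) = mex{1,1} = 0
G(13) = mex{0,0} = 1
G(14) = mex{1,1} = 0
G(n+2) = G(n) holds for n = 0,…,8 (a full window of length max(S) = 9), so the sequence is purely periodic with period 2.

2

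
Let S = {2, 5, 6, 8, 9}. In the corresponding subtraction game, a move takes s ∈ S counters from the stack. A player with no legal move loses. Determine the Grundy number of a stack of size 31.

1

G(0) = 0
G(1) = mex{} = 0
G(2) = mex{0} = 1
G(3) = mex{0} = 1
G(4) = mex{1} = 0
G(5) = mex{1,0} = 2
G(6) = mex{0,0,0} = 1
G(7) = mex{2,1,0} = 3
G(8) = mex{1,1,1,0} = 2
G(9) = mex{3,0,1,0,0} = 2
G(10) = mex{2,2,0,1,0} = 3
G(11) = mex{2,1,2,1,1} = 0
G(12) = mex{3,3,1,0,1} = 2
G(13) = mex{0,2,3,2,0} = 1
G(14) = mex{2,2,2,1,2} = 0
G(15) = mex{1,3,2,3,1} = 0
G(16) = mex{0,0,3,2,3} = 1
G(17) = mex{0,2,0,2,2} = 1
G(18) = mex{1,1,2,3,2} = 0
G(19) = mex{1,0,1,0,3} = 2
G(20) = mex{0,0,0,2,0} = 1
G(21) = mex{2,1,0,1,2} = 3
G(22) = mex{1,1,1,0,1} = 2
G(23) = mex{3,0,1,0,0} = 2
G(24) = mex{2,2,0,1,0} = 3
G(25) = mex{2,1,2,1,1} = 0
G(26) = mex{3,3,1,0,1} = 2
G(27) = mex{0,2,3,2,0} = 1
G(28) = mex{2,2,2,1,2} = 0
G(29) = mex{1,3,2,3,1} = 0
G(30) = mex{0,0,3,2,3} = 1
G(31) = mex{0,2,0,2,2} = 1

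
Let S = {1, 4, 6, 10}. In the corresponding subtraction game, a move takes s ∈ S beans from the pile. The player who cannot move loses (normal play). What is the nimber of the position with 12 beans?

n :  0  1  2  3  4  5  6  7  8  9 10 11 12
G :  0  1  0  1  2  0  1  0  1  2  3  2  3

3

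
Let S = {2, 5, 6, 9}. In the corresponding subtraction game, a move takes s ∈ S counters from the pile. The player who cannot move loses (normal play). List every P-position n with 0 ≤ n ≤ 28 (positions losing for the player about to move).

0, 1, 4, 8, 11, 12, 15, 19, 22, 23, 26

G(0) = 0
G(1) = mex{} = 0
G(2) = mex{0} = 1
G(3) = mex{0} = 1
G(4) = mex{1} = 0
G(5) = mex{1,0} = 2
G(6) = mex{0,0,0} = 1
G(7) = mex{2,1,0} = 3
G(8) = mex{1,1,1} = 0
G(9) = mex{3,0,1,0} = 2
G(10) = mex{0,2,0,0} = 1
G(11) = mex{2,1,2,1} = 0
G(12) = mex{1,3,1,1} = 0
G(13) = mex{0,0,3,0} = 1
G(14) = mex{0,2,0,2} = 1
G(15) = mex{1,1,2,1} = 0
G(16) = mex{1,0,1,3} = 2
G(17) = mex{0,0,0,0} = 1
G(18) = mex{2,1,0,2} = 3
G(19) = mex{1,1,1,1} = 0
G(20) = mex{3,0,1,0} = 2
G(21) = mex{0,2,0,0} = 1
G(22) = mex{2,1,2,1} = 0
G(23) = mex{1,3,1,1} = 0
G(24) = mex{0,0,3,0} = 1
G(25) = mex{0,2,0,2} = 1
G(26) = mex{1,1,2,1} = 0
G(27) = mex{1,0,1,3} = 2
G(28) = mex{0,0,0,0} = 1
P-positions are exactly the n with G(n) = 0.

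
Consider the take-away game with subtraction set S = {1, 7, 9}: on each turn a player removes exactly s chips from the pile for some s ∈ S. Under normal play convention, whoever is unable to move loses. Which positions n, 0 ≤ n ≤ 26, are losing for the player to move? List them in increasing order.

G(0) = 0
G(1) = mex{0} = 1
G(2) = mex{1} = 0
G(3) = mex{0} = 1
G(4) = mex{1} = 0
G(5) = mex{0} = 1
G(6) = mex{1} = 0
G(7) = mex{0,0} = 1
G(8) = mex{1,1} = 0
G(9) = mex{0,0,0} = 1
G(10) = mex{1,1,1} = 0
G(11) = mex{0,0,0} = 1
G(12) = mex{1,1,1} = 0
G(13) = mex{0,0,0} = 1
G(14) = mex{1,1,1} = 0
G(15) = mex{0,0,0} = 1
G(16) = mex{1,1,1} = 0
G(17) = mex{0,0,0} = 1
G(18) = mex{1,1,1} = 0
G(19) = mex{0,0,0} = 1
G(20) = mex{1,1,1} = 0
G(21) = mex{0,0,0} = 1
G(22) = mex{1,1,1} = 0
G(23) = mex{0,0,0} = 1
G(24) = mex{1,1,1} = 0
G(25) = mex{0,0,0} = 1
G(26) = mex{1,1,1} = 0
P-positions are exactly the n with G(n) = 0.

0, 2, 4, 6, 8, 10, 12, 14, 16, 18, 20, 22, 24, 26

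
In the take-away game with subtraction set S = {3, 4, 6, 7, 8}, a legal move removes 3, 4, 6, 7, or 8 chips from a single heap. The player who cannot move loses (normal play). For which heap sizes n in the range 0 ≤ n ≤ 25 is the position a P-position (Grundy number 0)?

0, 1, 2, 11, 12, 13, 22, 23, 24

n :  0  1  2  3  4  5  6  7  8  9 10 11 12 13 14 15 16 17 18 19 20 21 22 23 24 25
G :  0  0  0  1  1  1  2  2  2  3  3  0  0  0  1  1  1  2  2  2  3  3  0  0  0  1
P-positions are exactly the n with G(n) = 0.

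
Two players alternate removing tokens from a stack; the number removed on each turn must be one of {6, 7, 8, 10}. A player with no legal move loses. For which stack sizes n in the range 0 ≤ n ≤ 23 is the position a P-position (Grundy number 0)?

G(0) = 0
G(1) = mex{} = 0
G(2) = mex{} = 0
G(3) = mex{} = 0
G(4) = mex{} = 0
G(5) = mex{} = 0
G(6) = mex{0} = 1
G(7) = mex{0,0} = 1
G(8) = mex{0,0,0} = 1
G(9) = mex{0,0,0} = 1
G(10) = mex{0,0,0,0} = 1
G(11) = mex{0,0,0,0} = 1
G(12) = mex{1,0,0,0} = 2
G(13) = mex{1,1,0,0} = 2
G(14) = mex{1,1,1,0} = 2
G(15) = mex{1,1,1,0} = 2
G(16) = mex{1,1,1,1} = 0
G(17) = mex{1,1,1,1} = 0
G(18) = mex{2,1,1,1} = 0
G(19) = mex{2,2,1,1} = 0
G(20) = mex{2,2,2,1} = 0
G(21) = mex{2,2,2,1} = 0
G(22) = mex{0,2,2,2} = 1
G(23) = mex{0,0,2,2} = 1
P-positions are exactly the n with G(n) = 0.

0, 1, 2, 3, 4, 5, 16, 17, 18, 19, 20, 21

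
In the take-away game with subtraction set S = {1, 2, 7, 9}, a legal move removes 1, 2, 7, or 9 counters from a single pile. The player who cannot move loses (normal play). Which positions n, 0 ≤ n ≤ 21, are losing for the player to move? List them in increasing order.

n :  0  1  2  3  4  5  6  7  8  9 10 11 12 13 14 15 16 17 18 19 20 21
G :  0  1  2  0  1  2  0  1  2  3  4  0  1  2  0  1  2  0  1  2  3  4
P-positions are exactly the n with G(n) = 0.

0, 3, 6, 11, 14, 17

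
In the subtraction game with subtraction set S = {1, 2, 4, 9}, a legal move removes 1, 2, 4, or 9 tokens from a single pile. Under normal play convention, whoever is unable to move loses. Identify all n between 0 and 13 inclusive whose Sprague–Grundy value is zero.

0, 3, 6, 11

G(0) = 0
G(1) = mex{0} = 1
G(2) = mex{1,0} = 2
G(3) = mex{2,1} = 0
G(4) = mex{0,2,0} = 1
G(5) = mex{1,0,1} = 2
G(6) = mex{2,1,2} = 0
G(7) = mex{0,2,0} = 1
G(8) = mex{1,0,1} = 2
G(9) = mex{2,1,2,0} = 3
G(10) = mex{3,2,0,1} = 4
G(11) = mex{4,3,1,2} = 0
G(12) = mex{0,4,2,0} = 1
G(13) = mex{1,0,3,1} = 2
P-positions are exactly the n with G(n) = 0.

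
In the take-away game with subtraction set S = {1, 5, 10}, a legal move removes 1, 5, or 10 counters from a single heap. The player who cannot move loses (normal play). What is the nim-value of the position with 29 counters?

2

G(0) = 0
G(1) = mex{0} = 1
G(2) = mex{1} = 0
G(3) = mex{0} = 1
G(4) = mex{1} = 0
G(5) = mex{0,0} = 1
G(6) = mex{1,1} = 0
G(7) = mex{0,0} = 1
G(8) = mex{1,1} = 0
G(9) = mex{0,0} = 1
G(10) = mex{1,1,0} = 2
G(11) = mex{2,0,1} = 3
G(12) = mex{3,1,0} = 2
G(13) = mex{2,0,1} = 3
G(14) = mex{3,1,0} = 2
G(15) = mex{2,2,1} = 0
G(16) = mex{0,3,0} = 1
G(17) = mex{1,2,1} = 0
G(18) = mex{0,3,0} = 1
G(19) = mex{1,2,1} = 0
G(20) = mex{0,0,2} = 1
G(21) = mex{1,1,3} = 0
G(22) = mex{0,0,2} = 1
G(23) = mex{1,1,3} = 0
G(24) = mex{0,0,2} = 1
G(25) = mex{1,1,0} = 2
G(26) = mex{2,0,1} = 3
G(27) = mex{3,1,0} = 2
G(28) = mex{2,0,1} = 3
G(29) = mex{3,1,0} = 2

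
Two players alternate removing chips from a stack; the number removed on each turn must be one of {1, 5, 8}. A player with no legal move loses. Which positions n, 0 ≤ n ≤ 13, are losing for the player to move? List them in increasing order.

0, 2, 4, 6, 13

n :  0  1  2  3  4  5  6  7  8  9 10 11 12 13
G :  0  1  0  1  0  1  0  1  2  3  2  3  2  0
P-positions are exactly the n with G(n) = 0.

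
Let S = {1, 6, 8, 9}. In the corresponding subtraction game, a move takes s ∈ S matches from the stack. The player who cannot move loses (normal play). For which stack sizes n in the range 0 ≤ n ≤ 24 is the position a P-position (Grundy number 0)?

n :  0  1  2  3  4  5  6  7  8  9 10 11 12 13 14 15 16 17 18 19 20 21 22 23 24
G :  0  1  0  1  0  1  2  0  1  2  3  2  3  2  0  1  2  0  1  0  1  0  1  2  0
P-positions are exactly the n with G(n) = 0.

0, 2, 4, 7, 14, 17, 19, 21, 24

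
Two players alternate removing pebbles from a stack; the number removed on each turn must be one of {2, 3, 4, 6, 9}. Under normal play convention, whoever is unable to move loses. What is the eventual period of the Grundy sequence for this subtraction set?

n :  0  1  2  3  4  5  6  7  8  9 10 11 12 13 14 15 16 17 18 19 20 21 22 23 24 25 26 27
G :  0  0  1  1  2  2  3  3  0  4  1  5  2  0  3  1  4  2  0  3  1  4  2  0  3  1  4  2
From n = 12 onward G(n+5) = G(n); since this holds over max(S) = 9 consecutive positions the period is 5 (pre-period 12).

5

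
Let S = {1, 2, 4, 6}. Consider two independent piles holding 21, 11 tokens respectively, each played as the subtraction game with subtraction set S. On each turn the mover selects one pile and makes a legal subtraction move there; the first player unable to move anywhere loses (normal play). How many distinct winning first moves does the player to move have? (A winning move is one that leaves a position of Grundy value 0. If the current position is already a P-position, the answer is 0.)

All piles use S = {1, 2, 4, 6}:
G(0) = 0
G(1) = mex{0} = 1
G(2) = mex{1,0} = 2
G(3) = mex{2,1} = 0
G(4) = mex{0,2,0} = 1
G(5) = mex{1,0,1} = 2
G(6) = mex{2,1,2,0} = 3
G(7) = mex{3,2,0,1} = 4
G(8) = mex{4,3,1,2} = 0
G(9) = mex{0,4,2,0} = 1
G(10) = mex{1,0,3,1} = 2
G(11) = mex{2,1,4,2} = 0
G(12) = mex{0,2,0,3} = 1
G(13) = mex{1,0,1,4} = 2
G(14) = mex{2,1,2,0} = 3
G(15) = mex{3,2,0,1} = 4
G(16) = mex{4,3,1,2} = 0
G(17) = mex{0,4,2,0} = 1
G(18) = mex{1,0,3,1} = 2
G(19) = mex{2,1,4,2} = 0
G(20) = mex{0,2,0,3} = 1
G(21) = mex{1,0,1,4} = 2
Pile A: G(21) = 2.
Pile B: G(11) = 0.
Combined Grundy value = 2 ⊕ 0 = 2.
A winning move leaves total XOR = 0, i.e. changes one component's Grundy value g to g ⊕ X where X is the current total.
Pile A: need g' = 2⊕2 = 0. Options: 21−1→G=1, 21−2→G=0, 21−4→G=1, 21−6→G=4. Hits: 1.
Pile B: need g' = 0⊕2 = 2. Options: 11−1→G=2, 11−2→G=1, 11−4→G=4, 11−6→G=2. Hits: 2.

3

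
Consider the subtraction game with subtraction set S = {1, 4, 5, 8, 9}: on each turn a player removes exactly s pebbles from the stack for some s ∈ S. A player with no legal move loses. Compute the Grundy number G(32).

n :  0  1  2  3  4  5  6  7  8  9 10 11 12 13 14 15 16 17 18 19 20 21 22 23 24 25 26 27 28 29 30 31 32
G :  0  1  0  1  2  3  2  3  4  5  4  5  0  1  0  1  2  3  2  3  4  5  4  5  0  1  0  1  2  3  2  3  4

4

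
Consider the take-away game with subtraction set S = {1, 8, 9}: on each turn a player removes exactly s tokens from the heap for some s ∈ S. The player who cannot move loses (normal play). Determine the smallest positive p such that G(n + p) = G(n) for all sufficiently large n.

G(0) = 0
G(1) = mex{0} = 1
G(2) = mex{1} = 0
G(3) = mex{0} = 1
G(4) = mex{1} = 0
G(5) = mex{0} = 1
G(6) = mex{1} = 0
G(7) = mex{0} = 1
G(8) = mex{1,0} = 2
G(9) = mex{2,1,0} = 3
G(10) = mex{3,0,1} = 2
G(11) = mex{2,1,0} = 3
G(12) = mex{3,0,1} = 2
G(13) = mex{2,1,0} = 3
G(14) = mex{3,0,1} = 2
G(15) = mex{2,1,0} = 3
G(16) = mex{3,2,1} = 0
G(17) = mex{0,3,2} = 1
G(18) = mex{1,2,3} = 0
G(19) = mex{0,3,2} = 1
G(20) = mex{1,2,3} = 0
G(21) = mex{0,3,2} = 1
G(22) = mex{1,2,3} = 0
G(23) = mex{0,3,2} = 1
G(24) = mex{1,0,3} = 2
G(25) = mex{2,1,0} = 3
G(26) = mex{3,0,1} = 2
G(27) = mex{2,1,0} = 3
G(28) = mex{3,0,1} = 2
G(29) = mex{2,1,0} = 3
G(30) = mex{3,0,1} = 2
G(31) = mex{2,1,0} = 3
G(32) = mex{3,2,1} = 0
G(33) = mex{0,3,2} = 1
G(n+16) = G(n) holds for n = 0,…,8 (a full window of length max(S) = 9), so the sequence is purely periodic with period 16.

16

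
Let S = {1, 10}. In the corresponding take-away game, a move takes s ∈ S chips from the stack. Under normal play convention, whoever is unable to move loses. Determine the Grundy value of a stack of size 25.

1

n :  0  1  2  3  4  5  6  7  8  9 10 11 12 13 14 15 16 17 18 19 20 21 22 23 24 25
G :  0  1  0  1  0  1  0  1  0  1  2  0  1  0  1  0  1  0  1  0  1  2  0  1  0  1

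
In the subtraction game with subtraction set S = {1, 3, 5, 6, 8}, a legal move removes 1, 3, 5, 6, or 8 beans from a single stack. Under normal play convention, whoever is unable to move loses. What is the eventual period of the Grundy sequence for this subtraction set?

11

n :  0  1  2  3  4  5  6  7  8  9 10 11 12 13 14 15 16 17 18 19 20 21 22 23
G :  0  1  0  1  0  1  2  3  2  3  2  0  1  0  1  0  1  2  3  2  3  2  0  1
G(n+11) = G(n) holds for n = 0,…,7 (a full window of length max(S) = 8), so the sequence is purely periodic with period 11.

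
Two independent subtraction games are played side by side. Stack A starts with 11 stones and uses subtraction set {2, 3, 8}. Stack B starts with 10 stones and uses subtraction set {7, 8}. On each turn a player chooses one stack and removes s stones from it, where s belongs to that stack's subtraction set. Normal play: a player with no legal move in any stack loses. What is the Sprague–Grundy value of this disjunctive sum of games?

1

Stack A, S = {2, 3, 8}:
G(0) = 0
G(1) = mex{} = 0
G(2) = mex{0} = 1
G(3) = mex{0,0} = 1
G(4) = mex{1,0} = 2
G(5) = mex{1,1} = 0
G(6) = mex{2,1} = 0
G(7) = mex{0,2} = 1
G(8) = mex{0,0,0} = 1
G(9) = mex{1,0,0} = 2
G(10) = mex{1,1,1} = 0
G(11) = mex{2,1,1} = 0
G_A(11) = 0.
Stack B, S = {7, 8}:
G(0) = 0
G(1) = mex{} = 0
G(2) = mex{} = 0
G(3) = mex{} = 0
G(4) = mex{} = 0
G(5) = mex{} = 0
G(6) = mex{} = 0
G(7) = mex{0} = 1
G(8) = mex{0,0} = 1
G(9) = mex{0,0} = 1
G(10) = mex{0,0} = 1
G_B(10) = 1.
Combined Grundy value = 0 ⊕ 1 = 1.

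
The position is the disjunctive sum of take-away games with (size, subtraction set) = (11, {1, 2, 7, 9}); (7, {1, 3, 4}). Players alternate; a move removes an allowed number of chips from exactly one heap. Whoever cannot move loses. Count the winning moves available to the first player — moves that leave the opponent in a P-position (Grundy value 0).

0

Heap A, S = {1, 2, 7, 9}:
n :  0  1  2  3  4  5  6  7  8  9 10 11
G :  0  1  2  0  1  2  0  1  2  3  4  0
G_A(11) = 0.
Heap B, S = {1, 3, 4}:
G(0) = 0
G(1) = mex{0} = 1
G(2) = mex{1} = 0
G(3) = mex{0,0} = 1
G(4) = mex{1,1,0} = 2
G(5) = mex{2,0,1} = 3
G(6) = mex{3,1,0} = 2
G(7) = mex{2,2,1} = 0
G_B(7) = 0.
Combined Grundy value = 0 ⊕ 0 = 0.
A winning move leaves total XOR = 0, i.e. changes one component's Grundy value g to g ⊕ X where X is the current total.
Heap A: target g' = 0⊕0 = 0, but every legal move changes the Grundy value (mex property), so 0 moves.
Heap B: target g' = 0⊕0 = 0, but every legal move changes the Grundy value (mex property), so 0 moves.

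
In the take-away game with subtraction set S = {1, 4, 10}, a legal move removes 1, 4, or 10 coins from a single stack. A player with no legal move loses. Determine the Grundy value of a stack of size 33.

n :  0  1  2  3  4  5  6  7  8  9 10 11 12 13 14 15 16 17 18 19 20 21 22 23 24 25 26 27 28 29 30 31 32 33
G :  0  1  0  1  2  0  1  0  1  2  3  2  3  0  1  3  0  1  0  1  2  0  1  2  0  1  2  0  1  0  1  2  0  1

1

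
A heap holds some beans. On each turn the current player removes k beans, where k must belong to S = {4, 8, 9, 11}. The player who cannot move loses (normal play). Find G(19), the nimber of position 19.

1

n :  0  1  2  3  4  5  6  7  8  9 10 11 12 13 14 15 16 17 18 19
G :  0  0  0  0  1  1  1  1  2  2  2  2  3  3  3  0  0  0  0  1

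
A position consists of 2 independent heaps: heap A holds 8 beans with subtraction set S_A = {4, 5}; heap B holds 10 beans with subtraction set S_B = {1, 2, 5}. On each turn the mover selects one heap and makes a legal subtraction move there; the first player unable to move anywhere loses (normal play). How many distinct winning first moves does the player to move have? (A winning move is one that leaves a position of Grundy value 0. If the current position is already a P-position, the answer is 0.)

3

Heap A, S = {4, 5}:
G(0) = 0
G(1) = mex{} = 0
G(2) = mex{} = 0
G(3) = mex{} = 0
G(4) = mex{0} = 1
G(5) = mex{0,0} = 1
G(6) = mex{0,0} = 1
G(7) = mex{0,0} = 1
G(8) = mex{1,0} = 2
G_A(8) = 2.
Heap B, S = {1, 2, 5}:
n :  0  1  2  3  4  5  6  7  8  9 10
G :  0  1  2  0  1  2  0  1  2  0  1
G_B(10) = 1.
Combined Grundy value = 2 ⊕ 1 = 3.
A winning move leaves total XOR = 0, i.e. changes one component's Grundy value g to g ⊕ X where X is the current total.
Heap A: need g' = 2⊕3 = 1. Options: 8−4→G=1, 8−5→G=0. Hits: 1.
Heap B: need g' = 1⊕3 = 2. Options: 10−1→G=0, 10−2→G=2, 10−5→G=2. Hits: 2.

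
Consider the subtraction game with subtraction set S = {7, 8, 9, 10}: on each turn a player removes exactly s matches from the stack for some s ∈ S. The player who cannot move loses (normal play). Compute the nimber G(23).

G(0) = 0
G(1) = mex{} = 0
G(2) = mex{} = 0
G(3) = mex{} = 0
G(4) = mex{} = 0
G(5) = mex{} = 0
G(6) = mex{} = 0
G(7) = mex{0} = 1
G(8) = mex{0,0} = 1
G(9) = mex{0,0,0} = 1
G(10) = mex{0,0,0,0} = 1
G(11) = mex{0,0,0,0} = 1
G(12) = mex{0,0,0,0} = 1
G(13) = mex{0,0,0,0} = 1
G(14) = mex{1,0,0,0} = 2
G(15) = mex{1,1,0,0} = 2
G(16) = mex{1,1,1,0} = 2
G(17) = mex{1,1,1,1} = 0
G(18) = mex{1,1,1,1} = 0
G(19) = mex{1,1,1,1} = 0
G(20) = mex{1,1,1,1} = 0
G(21) = mex{2,1,1,1} = 0
G(22) = mex{2,2,1,1} = 0
G(23) = mex{2,2,2,1} = 0

0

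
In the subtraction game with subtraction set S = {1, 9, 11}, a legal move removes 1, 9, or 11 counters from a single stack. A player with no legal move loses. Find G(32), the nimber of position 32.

0

n :  0  1  2  3  4  5  6  7  8  9 10 11 12 13 14 15 16 17 18 19 20 21 22 23 24 25 26 27 28 29 30 31 32
G :  0  1  0  1  0  1  0  1  0  1  0  1  0  1  0  1  0  1  0  1  0  1  0  1  0  1  0  1  0  1  0  1  0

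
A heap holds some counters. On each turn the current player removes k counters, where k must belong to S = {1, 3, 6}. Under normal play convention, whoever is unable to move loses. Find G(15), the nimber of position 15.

G(0) = 0
G(1) = mex{0} = 1
G(2) = mex{1} = 0
G(3) = mex{0,0} = 1
G(4) = mex{1,1} = 0
G(5) = mex{0,0} = 1
G(6) = mex{1,1,0} = 2
G(7) = mex{2,0,1} = 3
G(8) = mex{3,1,0} = 2
G(9) = mex{2,2,1} = 0
G(10) = mex{0,3,0} = 1
G(11) = mex{1,2,1} = 0
G(12) = mex{0,0,2} = 1
G(13) = mex{1,1,3} = 0
G(14) = mex{0,0,2} = 1
G(15) = mex{1,1,0} = 2

2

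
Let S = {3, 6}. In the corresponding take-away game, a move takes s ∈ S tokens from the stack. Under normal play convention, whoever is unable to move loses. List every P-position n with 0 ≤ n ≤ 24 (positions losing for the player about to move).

0, 1, 2, 9, 10, 11, 18, 19, 20

G(0) = 0
G(1) = mex{} = 0
G(2) = mex{} = 0
G(3) = mex{0} = 1
G(4) = mex{0} = 1
G(5) = mex{0} = 1
G(6) = mex{1,0} = 2
G(7) = mex{1,0} = 2
G(8) = mex{1,0} = 2
G(9) = mex{2,1} = 0
G(10) = mex{2,1} = 0
G(11) = mex{2,1} = 0
G(12) = mex{0,2} = 1
G(13) = mex{0,2} = 1
G(14) = mex{0,2} = 1
G(15) = mex{1,0} = 2
G(16) = mex{1,0} = 2
G(17) = mex{1,0} = 2
G(18) = mex{2,1} = 0
G(19) = mex{2,1} = 0
G(20) = mex{2,1} = 0
G(21) = mex{0,2} = 1
G(22) = mex{0,2} = 1
G(23) = mex{0,2} = 1
G(24) = mex{1,0} = 2
P-positions are exactly the n with G(n) = 0.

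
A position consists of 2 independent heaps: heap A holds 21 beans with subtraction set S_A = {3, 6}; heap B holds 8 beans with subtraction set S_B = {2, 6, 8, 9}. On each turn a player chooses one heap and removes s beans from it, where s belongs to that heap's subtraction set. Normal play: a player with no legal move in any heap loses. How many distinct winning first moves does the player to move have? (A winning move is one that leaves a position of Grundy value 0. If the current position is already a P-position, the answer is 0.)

Heap A, S = {3, 6}:
n :  0  1  2  3  4  5  6  7  8  9 10 11 12 13 14 15 16 17 18 19 20 21
G :  0  0  0  1  1  1  2  2  2  0  0  0  1  1  1  2  2  2  0  0  0  1
G_A(21) = 1.
Heap B, S = {2, 6, 8, 9}:
G(0) = 0
G(1) = mex{} = 0
G(2) = mex{0} = 1
G(3) = mex{0} = 1
G(4) = mex{1} = 0
G(5) = mex{1} = 0
G(6) = mex{0,0} = 1
G(7) = mex{0,0} = 1
G(8) = mex{1,1,0} = 2
G_B(8) = 2.
Combined Grundy value = 1 ⊕ 2 = 3.
A winning move leaves total XOR = 0, i.e. changes one component's Grundy value g to g ⊕ X where X is the current total.
Heap A: need g' = 1⊕3 = 2. Options: 21−3→G=0, 21−6→G=2. Hits: 1.
Heap B: need g' = 2⊕3 = 1. Options: 8−2→G=1, 8−6→G=1, 8−8→G=0. Hits: 2.

3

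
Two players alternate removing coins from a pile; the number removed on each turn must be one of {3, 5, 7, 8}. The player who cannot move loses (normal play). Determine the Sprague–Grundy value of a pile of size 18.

2

G(0) = 0
G(1) = mex{} = 0
G(2) = mex{} = 0
G(3) = mex{0} = 1
G(4) = mex{0} = 1
G(5) = mex{0,0} = 1
G(6) = mex{1,0} = 2
G(7) = mex{1,0,0} = 2
G(8) = mex{1,1,0,0} = 2
G(9) = mex{2,1,0,0} = 3
G(10) = mex{2,1,1,0} = 3
G(11) = mex{2,2,1,1} = 0
G(12) = mex{3,2,1,1} = 0
G(13) = mex{3,2,2,1} = 0
G(14) = mex{0,3,2,2} = 1
G(15) = mex{0,3,2,2} = 1
G(16) = mex{0,0,3,2} = 1
G(17) = mex{1,0,3,3} = 2
G(18) = mex{1,0,0,3} = 2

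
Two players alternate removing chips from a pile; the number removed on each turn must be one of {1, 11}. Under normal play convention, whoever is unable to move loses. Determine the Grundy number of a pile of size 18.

0

G(0) = 0
G(1) = mex{0} = 1
G(2) = mex{1} = 0
G(3) = mex{0} = 1
G(4) = mex{1} = 0
G(5) = mex{0} = 1
G(6) = mex{1} = 0
G(7) = mex{0} = 1
G(8) = mex{1} = 0
G(9) = mex{0} = 1
G(10) = mex{1} = 0
G(11) = mex{0,0} = 1
G(12) = mex{1,1} = 0
G(13) = mex{0,0} = 1
G(14) = mex{1,1} = 0
G(15) = mex{0,0} = 1
G(16) = mex{1,1} = 0
G(17) = mex{0,0} = 1
G(18) = mex{1,1} = 0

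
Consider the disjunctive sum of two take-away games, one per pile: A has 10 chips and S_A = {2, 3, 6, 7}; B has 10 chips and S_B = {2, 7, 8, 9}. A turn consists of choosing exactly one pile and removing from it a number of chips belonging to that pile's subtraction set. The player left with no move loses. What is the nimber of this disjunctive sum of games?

3

Pile A, S = {2, 3, 6, 7}:
n :  0  1  2  3  4  5  6  7  8  9 10
G :  0  0  1  1  2  0  3  1  2  0  0
G_A(10) = 0.
Pile B, S = {2, 7, 8, 9}:
G(0) = 0
G(1) = mex{} = 0
G(2) = mex{0} = 1
G(3) = mex{0} = 1
G(4) = mex{1} = 0
G(5) = mex{1} = 0
G(6) = mex{0} = 1
G(7) = mex{0,0} = 1
G(8) = mex{1,0,0} = 2
G(9) = mex{1,1,0,0} = 2
G(10) = mex{2,1,1,0} = 3
G_B(10) = 3.
Combined Grundy value = 0 ⊕ 3 = 3.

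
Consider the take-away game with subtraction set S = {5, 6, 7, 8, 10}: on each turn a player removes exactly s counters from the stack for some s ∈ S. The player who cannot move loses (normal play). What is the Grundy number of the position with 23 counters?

n :  0  1  2  3  4  5  6  7  8  9 10 11 12 13 14 15 16 17 18 19 20 21 22 23
G :  0  0  0  0  0  1  1  1  1  1  2  2  2  2  2  0  0  0  0  0  1  1  1  1

1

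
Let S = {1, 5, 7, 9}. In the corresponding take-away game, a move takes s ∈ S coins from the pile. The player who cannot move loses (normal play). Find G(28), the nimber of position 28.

0

n :  0  1  2  3  4  5  6  7  8  9 10 11 12 13 14 15 16 17 18 19 20 21 22 23 24 25 26 27 28
G :  0  1  0  1  0  1  0  1  0  1  0  1  0  1  0  1  0  1  0  1  0  1  0  1  0  1  0  1  0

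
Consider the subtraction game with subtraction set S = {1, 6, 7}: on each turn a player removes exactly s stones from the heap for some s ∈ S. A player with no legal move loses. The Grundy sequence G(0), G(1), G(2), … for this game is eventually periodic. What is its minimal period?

12

n :  0  1  2  3  4  5  6  7  8  9 10 11 12 13 14 15 16 17 18 19 20 21 22 23 24 25
G :  0  1  0  1  0  1  2  3  2  3  2  3  0  1  0  1  0  1  2  3  2  3  2  3  0  1
G(n+12) = G(n) holds for n = 0,…,6 (a full window of length max(S) = 7), so the sequence is purely periodic with period 12.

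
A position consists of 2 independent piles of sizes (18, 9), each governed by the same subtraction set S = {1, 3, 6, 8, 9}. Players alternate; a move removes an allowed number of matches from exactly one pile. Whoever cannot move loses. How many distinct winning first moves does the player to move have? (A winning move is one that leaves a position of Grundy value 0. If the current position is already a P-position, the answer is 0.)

All piles use S = {1, 3, 6, 8, 9}:
n :  0  1  2  3  4  5  6  7  8  9 10 11 12 13 14 15 16 17 18
G :  0  1  0  1  0  1  2  3  2  3  2  3  4  5  0  1  0  1  0
Pile A: G(18) = 0.
Pile B: G(9) = 3.
Combined Grundy value = 0 ⊕ 3 = 3.
A winning move leaves total XOR = 0, i.e. changes one component's Grundy value g to g ⊕ X where X is the current total.
Pile A: need g' = 0⊕3 = 3. Options: 18−1→G=1, 18−3→G=1, 18−6→G=4, 18−8→G=2, 18−9→G=3. Hits: 1.
Pile B: need g' = 3⊕3 = 0. Options: 9−1→G=2, 9−3→G=2, 9−6→G=1, 9−8→G=1, 9−9→G=0. Hits: 1.

2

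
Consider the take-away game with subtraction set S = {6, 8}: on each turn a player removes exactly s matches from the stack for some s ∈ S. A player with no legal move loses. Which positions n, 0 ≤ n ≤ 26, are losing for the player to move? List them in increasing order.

0, 1, 2, 3, 4, 5, 14, 15, 16, 17, 18, 19

n :  0  1  2  3  4  5  6  7  8  9 10 11 12 13 14 15 16 17 18 19 20 21 22 23 24 25 26
G :  0  0  0  0  0  0  1  1  1  1  1  1  2  2  0  0  0  0  0  0  1  1  1  1  1  1  2
P-positions are exactly the n with G(n) = 0.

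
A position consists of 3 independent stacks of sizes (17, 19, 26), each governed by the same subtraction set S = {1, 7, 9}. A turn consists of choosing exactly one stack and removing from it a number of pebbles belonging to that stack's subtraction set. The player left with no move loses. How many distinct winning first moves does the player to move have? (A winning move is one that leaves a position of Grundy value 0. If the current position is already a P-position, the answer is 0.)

All stacks use S = {1, 7, 9}:
G(0) = 0
G(1) = mex{0} = 1
G(2) = mex{1} = 0
G(3) = mex{0} = 1
G(4) = mex{1} = 0
G(5) = mex{0} = 1
G(6) = mex{1} = 0
G(7) = mex{0,0} = 1
G(8) = mex{1,1} = 0
G(9) = mex{0,0,0} = 1
G(10) = mex{1,1,1} = 0
G(11) = mex{0,0,0} = 1
G(12) = mex{1,1,1} = 0
G(13) = mex{0,0,0} = 1
G(14) = mex{1,1,1} = 0
G(15) = mex{0,0,0} = 1
G(16) = mex{1,1,1} = 0
G(17) = mex{0,0,0} = 1
G(18) = mex{1,1,1} = 0
G(19) = mex{0,0,0} = 1
G(20) = mex{1,1,1} = 0
G(21) = mex{0,0,0} = 1
G(22) = mex{1,1,1} = 0
G(23) = mex{0,0,0} = 1
G(24) = mex{1,1,1} = 0
G(25) = mex{0,0,0} = 1
G(26) = mex{1,1,1} = 0
Stack A: G(17) = 1.
Stack B: G(19) = 1.
Stack C: G(26) = 0.
Combined Grundy value = 1 ⊕ 1 ⊕ 0 = 0.
A winning move leaves total XOR = 0, i.e. changes one component's Grundy value g to g ⊕ X where X is the current total.
Stack A: target g' = 1⊕0 = 1, but every legal move changes the Grundy value (mex property), so 0 moves.
Stack B: target g' = 1⊕0 = 1, but every legal move changes the Grundy value (mex property), so 0 moves.
Stack C: target g' = 0⊕0 = 0, but every legal move changes the Grundy value (mex property), so 0 moves.

0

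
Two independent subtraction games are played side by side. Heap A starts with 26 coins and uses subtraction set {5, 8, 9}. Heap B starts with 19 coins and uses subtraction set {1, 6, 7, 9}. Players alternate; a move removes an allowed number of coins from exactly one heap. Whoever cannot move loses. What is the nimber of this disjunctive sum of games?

1

Heap A, S = {5, 8, 9}:
n :  0  1  2  3  4  5  6  7  8  9 10 11 12 13 14 15 16 17 18 19 20 21 22 23 24 25 26
G :  0  0  0  0  0  1  1  1  1  1  2  2  2  2  0  0  0  0  0  1  1  1  1  1  2  2  2
G_A(26) = 2.
Heap B, S = {1, 6, 7, 9}:
G(0) = 0
G(1) = mex{0} = 1
G(2) = mex{1} = 0
G(3) = mex{0} = 1
G(4) = mex{1} = 0
G(5) = mex{0} = 1
G(6) = mex{1,0} = 2
G(7) = mex{2,1,0} = 3
G(8) = mex{3,0,1} = 2
G(9) = mex{2,1,0,0} = 3
G(10) = mex{3,0,1,1} = 2
G(11) = mex{2,1,0,0} = 3
G(12) = mex{3,2,1,1} = 0
G(13) = mex{0,3,2,0} = 1
G(14) = mex{1,2,3,1} = 0
G(15) = mex{0,3,2,2} = 1
G(16) = mex{1,2,3,3} = 0
G(17) = mex{0,3,2,2} = 1
G(18) = mex{1,0,3,3} = 2
G(19) = mex{2,1,0,2} = 3
G_B(19) = 3.
Combined Grundy value = 2 ⊕ 3 = 1.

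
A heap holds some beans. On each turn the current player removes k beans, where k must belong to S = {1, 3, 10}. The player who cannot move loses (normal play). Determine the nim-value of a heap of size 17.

0

n :  0  1  2  3  4  5  6  7  8  9 10 11 12 13 14 15 16 17
G :  0  1  0  1  0  1  0  1  0  1  2  3  2  0  1  0  1  0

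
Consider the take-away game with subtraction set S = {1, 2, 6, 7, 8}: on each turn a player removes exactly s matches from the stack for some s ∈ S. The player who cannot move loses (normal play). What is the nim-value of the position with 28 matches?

n :  0  1  2  3  4  5  6  7  8  9 10 11 12 13 14 15 16 17 18 19 20 21 22 23 24 25 26 27 28
G :  0  1  2  0  1  2  3  4  5  3  4  5  0  1  2  0  1  2  3  4  5  3  4  5  0  1  2  0  1

1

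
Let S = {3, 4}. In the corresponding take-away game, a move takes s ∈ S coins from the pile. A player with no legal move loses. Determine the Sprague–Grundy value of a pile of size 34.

G(0) = 0
G(1) = mex{} = 0
G(2) = mex{} = 0
G(3) = mex{0} = 1
G(4) = mex{0,0} = 1
G(5) = mex{0,0} = 1
G(6) = mex{1,0} = 2
G(7) = mex{1,1} = 0
G(8) = mex{1,1} = 0
G(9) = mex{2,1} = 0
G(10) = mex{0,2} = 1
G(11) = mex{0,0} = 1
G(12) = mex{0,0} = 1
G(13) = mex{1,0} = 2
G(14) = mex{1,1} = 0
G(15) = mex{1,1} = 0
G(16) = mex{2,1} = 0
G(17) = mex{0,2} = 1
G(18) = mex{0,0} = 1
G(19) = mex{0,0} = 1
G(20) = mex{1,0} = 2
G(21) = mex{1,1} = 0
G(22) = mex{1,1} = 0
G(23) = mex{2,1} = 0
G(24) = mex{0,2} = 1
G(25) = mex{0,0} = 1
G(26) = mex{0,0} = 1
G(27) = mex{1,0} = 2
G(28) = mex{1,1} = 0
G(29) = mex{1,1} = 0
G(30) = mex{2,1} = 0
G(31) = mex{0,2} = 1
G(32) = mex{0,0} = 1
G(33) = mex{0,0} = 1
G(34) = mex{1,0} = 2

2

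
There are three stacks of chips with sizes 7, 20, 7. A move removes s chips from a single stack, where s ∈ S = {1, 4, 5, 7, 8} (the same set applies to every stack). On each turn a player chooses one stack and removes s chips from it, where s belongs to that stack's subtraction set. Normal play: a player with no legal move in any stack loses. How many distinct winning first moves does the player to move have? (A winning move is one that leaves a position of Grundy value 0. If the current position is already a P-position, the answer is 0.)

1

All stacks use S = {1, 4, 5, 7, 8}:
n :  0  1  2  3  4  5  6  7  8  9 10 11 12 13 14 15 16 17 18 19 20
G :  0  1  0  1  2  3  2  3  4  5  4  0  1  0  1  2  3  2  3  4  5
Stack A: G(7) = 3.
Stack B: G(20) = 5.
Stack C: G(7) = 3.
Combined Grundy value = 3 ⊕ 5 ⊕ 3 = 5.
A winning move leaves total XOR = 0, i.e. changes one component's Grundy value g to g ⊕ X where X is the current total.
Stack A: need g' = 3⊕5 = 6. Options: 7−1→G=2, 7−4→G=1, 7−5→G=0, 7−7→G=0. Hits: 0.
Stack B: need g' = 5⊕5 = 0. Options: 20−1→G=4, 20−4→G=3, 20−5→G=2, 20−7→G=0, 20−8→G=1. Hits: 1.
Stack C: need g' = 3⊕5 = 6. Options: 7−1→G=2, 7−4→G=1, 7−5→G=0, 7−7→G=0. Hits: 0.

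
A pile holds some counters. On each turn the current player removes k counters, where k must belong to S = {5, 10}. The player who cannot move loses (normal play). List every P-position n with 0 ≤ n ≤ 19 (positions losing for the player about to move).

0, 1, 2, 3, 4, 15, 16, 17, 18, 19

G(0) = 0
G(1) = mex{} = 0
G(2) = mex{} = 0
G(3) = mex{} = 0
G(4) = mex{} = 0
G(5) = mex{0} = 1
G(6) = mex{0} = 1
G(7) = mex{0} = 1
G(8) = mex{0} = 1
G(9) = mex{0} = 1
G(10) = mex{1,0} = 2
G(11) = mex{1,0} = 2
G(12) = mex{1,0} = 2
G(13) = mex{1,0} = 2
G(14) = mex{1,0} = 2
G(15) = mex{2,1} = 0
G(16) = mex{2,1} = 0
G(17) = mex{2,1} = 0
G(18) = mex{2,1} = 0
G(19) = mex{2,1} = 0
P-positions are exactly the n with G(n) = 0.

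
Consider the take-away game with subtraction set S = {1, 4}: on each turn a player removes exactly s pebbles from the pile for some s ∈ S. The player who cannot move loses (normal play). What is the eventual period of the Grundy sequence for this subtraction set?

5

G(0) = 0
G(1) = mex{0} = 1
G(2) = mex{1} = 0
G(3) = mex{0} = 1
G(4) = mex{1,0} = 2
G(5) = mex{2,1} = 0
G(6) = mex{0,0} = 1
G(7) = mex{1,1} = 0
G(8) = mex{0,2} = 1
G(9) = mex{1,0} = 2
G(10) = mex{2,1} = 0
G(11) = mex{0,0} = 1
G(12) = mex{1,1} = 0
G(13) = mex{0,2} = 1
G(14) = mex{1,0} = 2
G(n+5) = G(n) holds for n = 0,…,3 (a full window of length max(S) = 4), so the sequence is purely periodic with period 5.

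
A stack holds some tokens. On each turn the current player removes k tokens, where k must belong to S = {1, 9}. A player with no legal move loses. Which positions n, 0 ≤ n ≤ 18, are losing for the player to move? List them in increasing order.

G(0) = 0
G(1) = mex{0} = 1
G(2) = mex{1} = 0
G(3) = mex{0} = 1
G(4) = mex{1} = 0
G(5) = mex{0} = 1
G(6) = mex{1} = 0
G(7) = mex{0} = 1
G(8) = mex{1} = 0
G(9) = mex{0,0} = 1
G(10) = mex{1,1} = 0
G(11) = mex{0,0} = 1
G(12) = mex{1,1} = 0
G(13) = mex{0,0} = 1
G(14) = mex{1,1} = 0
G(15) = mex{0,0} = 1
G(16) = mex{1,1} = 0
G(17) = mex{0,0} = 1
G(18) = mex{1,1} = 0
P-positions are exactly the n with G(n) = 0.

0, 2, 4, 6, 8, 10, 12, 14, 16, 18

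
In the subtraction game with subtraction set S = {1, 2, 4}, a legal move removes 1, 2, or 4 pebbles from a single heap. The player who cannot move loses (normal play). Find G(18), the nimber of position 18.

n :  0  1  2  3  4  5  6  7  8  9 10 11 12 13 14 15 16 17 18
G :  0  1  2  0  1  2  0  1  2  0  1  2  0  1  2  0  1  2  0

0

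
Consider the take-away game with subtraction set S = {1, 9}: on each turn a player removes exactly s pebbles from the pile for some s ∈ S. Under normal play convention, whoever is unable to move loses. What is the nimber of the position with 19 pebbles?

n :  0  1  2  3  4  5  6  7  8  9 10 11 12 13 14 15 16 17 18 19
G :  0  1  0  1  0  1  0  1  0  1  0  1  0  1  0  1  0  1  0  1

1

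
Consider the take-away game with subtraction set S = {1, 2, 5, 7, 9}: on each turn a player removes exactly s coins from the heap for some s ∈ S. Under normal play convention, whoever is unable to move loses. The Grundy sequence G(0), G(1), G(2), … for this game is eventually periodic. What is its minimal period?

14

n :  0  1  2  3  4  5  6  7  8  9 10 11 12 13 14 15 16 17 18 19 20 21 22 23 24 25 26 27 28 29
G :  0  1  2  0  1  2  0  1  2  3  4  5  3  4  0  1  2  0  1  2  0  1  2  3  4  5  3  4  0  1
G(n+14) = G(n) holds for n = 0,…,8 (a full window of length max(S) = 9), so the sequence is purely periodic with period 14.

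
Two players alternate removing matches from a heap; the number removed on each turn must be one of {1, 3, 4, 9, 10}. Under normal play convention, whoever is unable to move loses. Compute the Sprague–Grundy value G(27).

G(0) = 0
G(1) = mex{0} = 1
G(2) = mex{1} = 0
G(3) = mex{0,0} = 1
G(4) = mex{1,1,0} = 2
G(5) = mex{2,0,1} = 3
G(6) = mex{3,1,0} = 2
G(7) = mex{2,2,1} = 0
G(8) = mex{0,3,2} = 1
G(9) = mex{1,2,3,0} = 4
G(10) = mex{4,0,2,1,0} = 3
G(11) = mex{3,1,0,0,1} = 2
G(12) = mex{2,4,1,1,0} = 3
G(13) = mex{3,3,4,2,1} = 0
G(14) = mex{0,2,3,3,2} = 1
G(15) = mex{1,3,2,2,3} = 0
G(16) = mex{0,0,3,0,2} = 1
G(17) = mex{1,1,0,1,0} = 2
G(18) = mex{2,0,1,4,1} = 3
G(19) = mex{3,1,0,3,4} = 2
G(20) = mex{2,2,1,2,3} = 0
G(21) = mex{0,3,2,3,2} = 1
G(22) = mex{1,2,3,0,3} = 4
G(23) = mex{4,0,2,1,0} = 3
G(24) = mex{3,1,0,0,1} = 2
G(25) = mex{2,4,1,1,0} = 3
G(26) = mex{3,3,4,2,1} = 0
G(27) = mex{0,2,3,3,2} = 1

1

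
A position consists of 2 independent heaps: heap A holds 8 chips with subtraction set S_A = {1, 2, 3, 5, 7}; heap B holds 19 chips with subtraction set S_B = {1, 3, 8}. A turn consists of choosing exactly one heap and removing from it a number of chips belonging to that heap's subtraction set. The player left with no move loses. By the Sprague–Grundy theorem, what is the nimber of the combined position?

2

Heap A, S = {1, 2, 3, 5, 7}:
G(0) = 0
G(1) = mex{0} = 1
G(2) = mex{1,0} = 2
G(3) = mex{2,1,0} = 3
G(4) = mex{3,2,1} = 0
G(5) = mex{0,3,2,0} = 1
G(6) = mex{1,0,3,1} = 2
G(7) = mex{2,1,0,2,0} = 3
G(8) = mex{3,2,1,3,1} = 0
G_A(8) = 0.
Heap B, S = {1, 3, 8}:
G(0) = 0
G(1) = mex{0} = 1
G(2) = mex{1} = 0
G(3) = mex{0,0} = 1
G(4) = mex{1,1} = 0
G(5) = mex{0,0} = 1
G(6) = mex{1,1} = 0
G(7) = mex{0,0} = 1
G(8) = mex{1,1,0} = 2
G(9) = mex{2,0,1} = 3
G(10) = mex{3,1,0} = 2
G(11) = mex{2,2,1} = 0
G(12) = mex{0,3,0} = 1
G(13) = mex{1,2,1} = 0
G(14) = mex{0,0,0} = 1
G(15) = mex{1,1,1} = 0
G(16) = mex{0,0,2} = 1
G(17) = mex{1,1,3} = 0
G(18) = mex{0,0,2} = 1
G(19) = mex{1,1,0} = 2
G_B(19) = 2.
Combined Grundy value = 0 ⊕ 2 = 2.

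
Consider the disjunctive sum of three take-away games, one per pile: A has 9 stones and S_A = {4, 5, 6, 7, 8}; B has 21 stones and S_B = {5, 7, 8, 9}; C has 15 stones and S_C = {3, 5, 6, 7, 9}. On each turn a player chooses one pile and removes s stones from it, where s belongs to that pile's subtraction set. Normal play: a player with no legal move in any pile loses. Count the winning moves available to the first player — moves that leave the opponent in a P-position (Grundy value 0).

Pile A, S = {4, 5, 6, 7, 8}:
n : 0 1 2 3 4 5 6 7 8 9
G : 0 0 0 0 1 1 1 1 2 2
G_A(9) = 2.
Pile B, S = {5, 7, 8, 9}:
G(0) = 0
G(1) = mex{} = 0
G(2) = mex{} = 0
G(3) = mex{} = 0
G(4) = mex{} = 0
G(5) = mex{0} = 1
G(6) = mex{0} = 1
G(7) = mex{0,0} = 1
G(8) = mex{0,0,0} = 1
G(9) = mex{0,0,0,0} = 1
G(10) = mex{1,0,0,0} = 2
G(11) = mex{1,0,0,0} = 2
G(12) = mex{1,1,0,0} = 2
G(13) = mex{1,1,1,0} = 2
G(14) = mex{1,1,1,1} = 0
G(15) = mex{2,1,1,1} = 0
G(16) = mex{2,1,1,1} = 0
G(17) = mex{2,2,1,1} = 0
G(18) = mex{2,2,2,1} = 0
G(19) = mex{0,2,2,2} = 1
G(20) = mex{0,2,2,2} = 1
G(21) = mex{0,0,2,2} = 1
G_B(21) = 1.
Pile C, S = {3, 5, 6, 7, 9}:
G(0) = 0
G(1) = mex{} = 0
G(2) = mex{} = 0
G(3) = mex{0} = 1
G(4) = mex{0} = 1
G(5) = mex{0,0} = 1
G(6) = mex{1,0,0} = 2
G(7) = mex{1,0,0,0} = 2
G(8) = mex{1,1,0,0} = 2
G(9) = mex{2,1,1,0,0} = 3
G(10) = mex{2,1,1,1,0} = 3
G(11) = mex{2,2,1,1,0} = 3
G(12) = mex{3,2,2,1,1} = 0
G(13) = mex{3,2,2,2,1} = 0
G(14) = mex{3,3,2,2,1} = 0
G(15) = mex{0,3,3,2,2} = 1
G_C(15) = 1.
Combined Grundy value = 2 ⊕ 1 ⊕ 1 = 2.
A winning move leaves total XOR = 0, i.e. changes one component's Grundy value g to g ⊕ X where X is the current total.
Pile A: need g' = 2⊕2 = 0. Options: 9−4→G=1, 9−5→G=1, 9−6→G=0, 9−7→G=0, 9−8→G=0. Hits: 3.
Pile B: need g' = 1⊕2 = 3. Options: 21−5→G=0, 21−7→G=0, 21−8→G=2, 21−9→G=2. Hits: 0.
Pile C: need g' = 1⊕2 = 3. Options: 15−3→G=0, 15−5→G=3, 15−6→G=3, 15−7→G=2, 15−9→G=2. Hits: 2.

5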